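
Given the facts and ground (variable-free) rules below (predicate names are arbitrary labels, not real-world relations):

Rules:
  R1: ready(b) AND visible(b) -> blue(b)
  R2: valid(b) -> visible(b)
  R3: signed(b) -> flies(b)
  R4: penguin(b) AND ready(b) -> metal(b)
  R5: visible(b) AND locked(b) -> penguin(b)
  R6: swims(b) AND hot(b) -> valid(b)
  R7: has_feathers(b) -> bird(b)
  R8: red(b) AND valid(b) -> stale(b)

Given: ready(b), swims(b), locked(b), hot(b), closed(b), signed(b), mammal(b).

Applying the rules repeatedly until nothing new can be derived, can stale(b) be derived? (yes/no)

Round 1 — R3, R6, derive flies(b), valid(b).
Round 2 — R2, derive visible(b).
Round 3 — R1, R5, derive blue(b), penguin(b).
Round 4 — R4, derive metal(b).
Fixed point reached. stale(b) is concluded only by R8; R8 needs red(b) (never derived).

no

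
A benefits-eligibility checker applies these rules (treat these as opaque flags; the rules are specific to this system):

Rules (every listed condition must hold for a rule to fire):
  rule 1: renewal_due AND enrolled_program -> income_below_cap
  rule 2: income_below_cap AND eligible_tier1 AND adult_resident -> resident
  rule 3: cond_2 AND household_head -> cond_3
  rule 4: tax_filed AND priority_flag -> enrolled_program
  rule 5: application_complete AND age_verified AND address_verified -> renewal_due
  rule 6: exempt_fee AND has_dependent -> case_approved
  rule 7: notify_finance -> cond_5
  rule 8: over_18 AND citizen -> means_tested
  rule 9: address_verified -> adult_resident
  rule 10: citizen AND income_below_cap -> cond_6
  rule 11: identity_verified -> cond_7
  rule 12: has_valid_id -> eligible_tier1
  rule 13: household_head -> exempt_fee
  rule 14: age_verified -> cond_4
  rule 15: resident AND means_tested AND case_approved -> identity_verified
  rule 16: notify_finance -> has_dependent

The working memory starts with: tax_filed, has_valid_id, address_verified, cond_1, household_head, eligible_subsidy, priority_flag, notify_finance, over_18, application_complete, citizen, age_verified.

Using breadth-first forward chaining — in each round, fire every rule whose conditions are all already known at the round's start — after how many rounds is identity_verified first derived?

Round 1: rule 4 [tax_filed AND priority_flag -> enrolled_program]; rule 5 [application_complete AND age_verified AND address_verified -> renewal_due]; rule 7 [notify_finance -> cond_5]; rule 8 [over_18 AND citizen -> means_tested]; rule 9 [address_verified -> adult_resident]; rule 12 [has_valid_id -> eligible_tier1]; rule 13 [household_head -> exempt_fee]; rule 14 [age_verified -> cond_4]; rule 16 [notify_finance -> has_dependent]. New: enrolled_program, renewal_due, cond_5, means_tested, adult_resident, eligible_tier1, exempt_fee, cond_4, has_dependent.
Round 2: rule 1 [renewal_due AND enrolled_program -> income_below_cap]; rule 6 [exempt_fee AND has_dependent -> case_approved]. New: income_below_cap, case_approved.
Round 3: rule 2 [income_below_cap AND eligible_tier1 AND adult_resident -> resident]; rule 10 [citizen AND income_below_cap -> cond_6]. New: resident, cond_6.
Round 4: rule 15 [resident AND means_tested AND case_approved -> identity_verified]. New: identity_verified.
identity_verified first appears in round 4.

4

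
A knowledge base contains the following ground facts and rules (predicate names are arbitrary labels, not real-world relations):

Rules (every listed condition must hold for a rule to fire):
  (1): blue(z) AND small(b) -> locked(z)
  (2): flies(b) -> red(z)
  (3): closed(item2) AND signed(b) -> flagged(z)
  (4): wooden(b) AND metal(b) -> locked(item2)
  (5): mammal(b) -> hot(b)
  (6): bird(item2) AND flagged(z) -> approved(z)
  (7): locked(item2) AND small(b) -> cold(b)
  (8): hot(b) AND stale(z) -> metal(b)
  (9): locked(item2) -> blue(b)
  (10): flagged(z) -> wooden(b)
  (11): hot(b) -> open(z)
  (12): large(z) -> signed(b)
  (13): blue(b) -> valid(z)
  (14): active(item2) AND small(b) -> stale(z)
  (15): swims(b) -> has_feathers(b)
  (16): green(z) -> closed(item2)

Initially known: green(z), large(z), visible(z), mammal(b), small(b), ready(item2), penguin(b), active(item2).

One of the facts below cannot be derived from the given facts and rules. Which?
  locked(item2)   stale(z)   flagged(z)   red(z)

Round 1 — (5), (12), (14), (16), derive hot(b), signed(b), stale(z), closed(item2).
Round 2 — (3), (8), (11), derive flagged(z), metal(b), open(z).
Round 3 — (10), derive wooden(b).
Round 4 — (4), derive locked(item2).
Round 5 — (7), (9), derive cold(b), blue(b).
Round 6 — (13), derive valid(z).
Derived: stale(z) (round 1), locked(item2) (round 4), flagged(z) (round 2). red(z) never appears in any round.

red(z)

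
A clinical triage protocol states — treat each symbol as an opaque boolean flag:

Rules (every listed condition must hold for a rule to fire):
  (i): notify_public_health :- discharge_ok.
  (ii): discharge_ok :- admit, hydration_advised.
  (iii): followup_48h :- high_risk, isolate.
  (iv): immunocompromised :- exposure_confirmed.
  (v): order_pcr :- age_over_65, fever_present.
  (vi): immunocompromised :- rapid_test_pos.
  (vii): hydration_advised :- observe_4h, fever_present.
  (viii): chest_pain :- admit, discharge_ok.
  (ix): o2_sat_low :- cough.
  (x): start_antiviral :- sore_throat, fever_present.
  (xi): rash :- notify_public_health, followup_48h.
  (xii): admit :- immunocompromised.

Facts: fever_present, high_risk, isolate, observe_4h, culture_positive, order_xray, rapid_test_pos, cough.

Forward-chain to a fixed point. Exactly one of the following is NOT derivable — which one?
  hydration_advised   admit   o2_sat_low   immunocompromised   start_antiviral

[1] (iii) [followup_48h :- high_risk, isolate.]; (vi) [immunocompromised :- rapid_test_pos.]; (vii) [hydration_advised :- observe_4h, fever_present.]; (ix) [o2_sat_low :- cough.]. ⇒ new: followup_48h, immunocompromised, hydration_advised, o2_sat_low.
[2] (xii) [admit :- immunocompromised.]. ⇒ new: admit.
[3] (ii) [discharge_ok :- admit, hydration_advised.]. ⇒ new: discharge_ok.
[4] (i) [notify_public_health :- discharge_ok.]; (viii) [chest_pain :- admit, discharge_ok.]. ⇒ new: notify_public_health, chest_pain.
[5] (xi) [rash :- notify_public_health, followup_48h.]. ⇒ new: rash.
Derived: immunocompromised (round 1), o2_sat_low (round 1), hydration_advised (round 1), admit (round 2). start_antiviral never appears in any round.

start_antiviral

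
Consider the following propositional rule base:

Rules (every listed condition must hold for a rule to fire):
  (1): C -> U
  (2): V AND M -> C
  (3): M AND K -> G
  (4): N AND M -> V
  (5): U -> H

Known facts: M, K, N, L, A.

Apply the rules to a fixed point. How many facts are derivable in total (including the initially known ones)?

10

Round 1 fires (3), (4), giving G, V.
Round 2 fires (2), giving C.
Round 3 fires (1), giving U.
Round 4 fires (5), giving H.
Closure: {A, C, G, H, K, L, M, N, U, V} — 10 facts.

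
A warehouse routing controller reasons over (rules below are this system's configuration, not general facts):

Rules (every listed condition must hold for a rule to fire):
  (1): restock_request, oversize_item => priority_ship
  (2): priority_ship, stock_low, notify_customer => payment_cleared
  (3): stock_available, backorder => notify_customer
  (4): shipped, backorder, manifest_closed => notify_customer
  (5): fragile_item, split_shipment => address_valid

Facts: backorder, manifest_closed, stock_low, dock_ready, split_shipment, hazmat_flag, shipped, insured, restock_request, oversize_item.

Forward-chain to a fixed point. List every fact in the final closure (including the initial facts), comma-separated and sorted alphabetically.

backorder, dock_ready, hazmat_flag, insured, manifest_closed, notify_customer, oversize_item, payment_cleared, priority_ship, restock_request, shipped, split_shipment, stock_low

Round 1 — (1), (4), derive priority_ship, notify_customer.
Round 2 — (2), derive payment_cleared.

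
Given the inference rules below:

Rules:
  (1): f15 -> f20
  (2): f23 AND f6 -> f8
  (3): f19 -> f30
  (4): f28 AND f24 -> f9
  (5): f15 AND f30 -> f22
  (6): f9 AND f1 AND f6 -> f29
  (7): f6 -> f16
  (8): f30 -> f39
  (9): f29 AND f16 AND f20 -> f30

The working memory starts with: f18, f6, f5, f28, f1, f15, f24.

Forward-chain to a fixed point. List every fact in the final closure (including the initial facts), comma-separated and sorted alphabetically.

f1, f15, f16, f18, f20, f22, f24, f28, f29, f30, f39, f5, f6, f9

Round 1 fires (1), (4), (7), giving f20, f9, f16.
Round 2 fires (6), giving f29.
Round 3 fires (9), giving f30.
Round 4 fires (5), (8), giving f22, f39.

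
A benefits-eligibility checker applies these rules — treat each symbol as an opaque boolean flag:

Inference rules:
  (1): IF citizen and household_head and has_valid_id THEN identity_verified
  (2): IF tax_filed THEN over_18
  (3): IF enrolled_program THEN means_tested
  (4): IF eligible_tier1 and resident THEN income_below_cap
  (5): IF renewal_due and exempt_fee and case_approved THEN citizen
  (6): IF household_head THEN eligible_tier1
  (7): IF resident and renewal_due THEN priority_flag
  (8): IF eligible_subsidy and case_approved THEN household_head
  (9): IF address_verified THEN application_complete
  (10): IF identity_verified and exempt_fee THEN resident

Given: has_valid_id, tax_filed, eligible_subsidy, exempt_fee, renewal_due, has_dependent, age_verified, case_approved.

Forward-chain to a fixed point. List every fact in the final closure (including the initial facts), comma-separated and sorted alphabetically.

Round 1 — (2), (5), (8), derive over_18, citizen, household_head.
Round 2 — (1), (6), derive identity_verified, eligible_tier1.
Round 3 — (10), derive resident.
Round 4 — (4), (7), derive income_below_cap, priority_flag.

age_verified, case_approved, citizen, eligible_subsidy, eligible_tier1, exempt_fee, has_dependent, has_valid_id, household_head, identity_verified, income_below_cap, over_18, priority_flag, renewal_due, resident, tax_filed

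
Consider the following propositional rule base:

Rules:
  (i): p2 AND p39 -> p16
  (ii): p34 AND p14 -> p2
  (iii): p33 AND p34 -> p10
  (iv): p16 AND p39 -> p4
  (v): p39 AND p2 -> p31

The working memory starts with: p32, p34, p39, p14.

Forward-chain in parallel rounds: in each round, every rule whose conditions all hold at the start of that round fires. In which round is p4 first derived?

Round 1 — (ii), derive p2.
Round 2 — (i), (v), derive p16, p31.
Round 3 — (iv), derive p4.
p4 first appears in round 3.

3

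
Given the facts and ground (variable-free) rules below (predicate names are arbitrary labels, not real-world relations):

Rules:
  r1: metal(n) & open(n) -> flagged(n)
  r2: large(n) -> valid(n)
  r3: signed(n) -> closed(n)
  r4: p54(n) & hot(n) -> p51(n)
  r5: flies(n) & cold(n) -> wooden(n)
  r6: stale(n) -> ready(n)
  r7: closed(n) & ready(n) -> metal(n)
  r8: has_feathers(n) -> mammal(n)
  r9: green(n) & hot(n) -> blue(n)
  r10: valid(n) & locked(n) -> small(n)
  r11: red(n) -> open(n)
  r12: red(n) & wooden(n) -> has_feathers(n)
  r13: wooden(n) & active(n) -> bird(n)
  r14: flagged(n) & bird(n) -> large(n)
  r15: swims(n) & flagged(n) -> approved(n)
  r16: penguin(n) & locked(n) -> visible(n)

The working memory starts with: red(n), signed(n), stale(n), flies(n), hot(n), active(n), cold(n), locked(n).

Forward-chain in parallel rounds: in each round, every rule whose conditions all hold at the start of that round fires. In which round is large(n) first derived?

4

Round 1 — r3, r5, r6, r11, derive closed(n), wooden(n), ready(n), open(n).
Round 2 — r7, r12, r13, derive metal(n), has_feathers(n), bird(n).
Round 3 — r1, r8, derive flagged(n), mammal(n).
Round 4 — r14, derive large(n).
large(n) first appears in round 4.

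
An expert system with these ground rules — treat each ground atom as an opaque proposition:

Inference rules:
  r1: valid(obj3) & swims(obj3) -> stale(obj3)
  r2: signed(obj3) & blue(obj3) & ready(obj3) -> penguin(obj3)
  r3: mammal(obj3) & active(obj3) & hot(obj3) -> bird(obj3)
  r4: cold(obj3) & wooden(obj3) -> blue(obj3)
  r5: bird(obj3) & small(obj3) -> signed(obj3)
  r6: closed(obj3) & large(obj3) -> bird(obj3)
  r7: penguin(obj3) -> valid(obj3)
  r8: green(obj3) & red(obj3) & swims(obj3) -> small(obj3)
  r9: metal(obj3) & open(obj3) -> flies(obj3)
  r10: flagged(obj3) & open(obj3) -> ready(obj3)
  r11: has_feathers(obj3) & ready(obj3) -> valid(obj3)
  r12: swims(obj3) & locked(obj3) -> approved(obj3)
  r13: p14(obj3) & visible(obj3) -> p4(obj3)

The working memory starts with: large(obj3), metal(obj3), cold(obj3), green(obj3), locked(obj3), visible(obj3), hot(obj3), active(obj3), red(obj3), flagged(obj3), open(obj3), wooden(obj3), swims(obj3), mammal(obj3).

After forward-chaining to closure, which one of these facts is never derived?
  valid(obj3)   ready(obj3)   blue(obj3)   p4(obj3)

p4(obj3)

[1] r3 [mammal(obj3) & active(obj3) & hot(obj3) -> bird(obj3)]; r4 [cold(obj3) & wooden(obj3) -> blue(obj3)]; r8 [green(obj3) & red(obj3) & swims(obj3) -> small(obj3)]; r9 [metal(obj3) & open(obj3) -> flies(obj3)]; r10 [flagged(obj3) & open(obj3) -> ready(obj3)]; r12 [swims(obj3) & locked(obj3) -> approved(obj3)]. ⇒ new: bird(obj3), blue(obj3), small(obj3), flies(obj3), ready(obj3), approved(obj3).
[2] r5 [bird(obj3) & small(obj3) -> signed(obj3)]. ⇒ new: signed(obj3).
[3] r2 [signed(obj3) & blue(obj3) & ready(obj3) -> penguin(obj3)]. ⇒ new: penguin(obj3).
[4] r7 [penguin(obj3) -> valid(obj3)]. ⇒ new: valid(obj3).
[5] r1 [valid(obj3) & swims(obj3) -> stale(obj3)]. ⇒ new: stale(obj3).
Derived: blue(obj3) (round 1), ready(obj3) (round 1), valid(obj3) (round 4). p4(obj3) never appears in any round.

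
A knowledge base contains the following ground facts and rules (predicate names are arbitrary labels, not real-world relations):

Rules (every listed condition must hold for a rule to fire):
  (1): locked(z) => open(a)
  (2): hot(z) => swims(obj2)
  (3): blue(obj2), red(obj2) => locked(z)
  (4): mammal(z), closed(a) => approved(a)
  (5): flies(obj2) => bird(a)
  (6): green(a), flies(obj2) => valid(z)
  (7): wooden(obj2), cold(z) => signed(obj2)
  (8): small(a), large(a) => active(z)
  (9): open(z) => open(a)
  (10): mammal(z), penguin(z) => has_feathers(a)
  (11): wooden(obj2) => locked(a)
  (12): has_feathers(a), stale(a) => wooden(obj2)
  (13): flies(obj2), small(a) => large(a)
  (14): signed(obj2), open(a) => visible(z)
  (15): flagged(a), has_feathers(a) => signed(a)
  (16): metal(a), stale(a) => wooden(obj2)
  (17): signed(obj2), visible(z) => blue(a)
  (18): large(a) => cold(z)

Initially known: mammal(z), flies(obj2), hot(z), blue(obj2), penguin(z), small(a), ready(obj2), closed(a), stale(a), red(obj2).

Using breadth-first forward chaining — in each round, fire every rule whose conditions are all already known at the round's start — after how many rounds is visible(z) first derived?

4

[1] (2) [hot(z) => swims(obj2)]; (3) [blue(obj2), red(obj2) => locked(z)]; (4) [mammal(z), closed(a) => approved(a)]; (5) [flies(obj2) => bird(a)]; (10) [mammal(z), penguin(z) => has_feathers(a)]; (13) [flies(obj2), small(a) => large(a)]. ⇒ new: swims(obj2), locked(z), approved(a), bird(a), has_feathers(a), large(a).
[2] (1) [locked(z) => open(a)]; (8) [small(a), large(a) => active(z)]; (12) [has_feathers(a), stale(a) => wooden(obj2)]; (18) [large(a) => cold(z)]. ⇒ new: open(a), active(z), wooden(obj2), cold(z).
[3] (7) [wooden(obj2), cold(z) => signed(obj2)]; (11) [wooden(obj2) => locked(a)]. ⇒ new: signed(obj2), locked(a).
[4] (14) [signed(obj2), open(a) => visible(z)]. ⇒ new: visible(z).
visible(z) first appears in round 4.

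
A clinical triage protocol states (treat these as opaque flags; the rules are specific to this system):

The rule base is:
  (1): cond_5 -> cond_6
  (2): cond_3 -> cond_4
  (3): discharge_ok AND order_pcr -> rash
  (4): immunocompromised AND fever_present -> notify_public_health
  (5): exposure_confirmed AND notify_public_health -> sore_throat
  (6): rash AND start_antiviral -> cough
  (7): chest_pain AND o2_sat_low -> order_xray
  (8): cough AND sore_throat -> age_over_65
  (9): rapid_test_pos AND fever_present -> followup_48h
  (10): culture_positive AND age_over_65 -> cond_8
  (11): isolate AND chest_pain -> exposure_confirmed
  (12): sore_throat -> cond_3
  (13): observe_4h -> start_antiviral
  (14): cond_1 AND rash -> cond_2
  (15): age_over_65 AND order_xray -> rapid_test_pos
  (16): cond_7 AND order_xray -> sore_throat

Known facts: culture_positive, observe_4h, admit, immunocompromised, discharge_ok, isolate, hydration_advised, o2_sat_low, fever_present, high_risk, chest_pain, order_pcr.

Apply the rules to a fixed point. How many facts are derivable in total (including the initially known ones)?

25

Round 1 fires (3), (4), (7), (11), (13), giving rash, notify_public_health, order_xray, exposure_confirmed, start_antiviral.
Round 2 fires (5), (6), giving sore_throat, cough.
Round 3 fires (8), (12), giving age_over_65, cond_3.
Round 4 fires (2), (10), (15), giving cond_4, cond_8, rapid_test_pos.
Round 5 fires (9), giving followup_48h.
Closure: {admit, age_over_65, chest_pain, cond_3, cond_4, cond_8, cough, culture_positive, discharge_ok, exposure_confirmed, fever_present, followup_48h, high_risk, hydration_advised, immunocompromised, isolate, notify_public_health, o2_sat_low, observe_4h, order_pcr, order_xray, rapid_test_pos, rash, sore_throat, start_antiviral} — 25 facts.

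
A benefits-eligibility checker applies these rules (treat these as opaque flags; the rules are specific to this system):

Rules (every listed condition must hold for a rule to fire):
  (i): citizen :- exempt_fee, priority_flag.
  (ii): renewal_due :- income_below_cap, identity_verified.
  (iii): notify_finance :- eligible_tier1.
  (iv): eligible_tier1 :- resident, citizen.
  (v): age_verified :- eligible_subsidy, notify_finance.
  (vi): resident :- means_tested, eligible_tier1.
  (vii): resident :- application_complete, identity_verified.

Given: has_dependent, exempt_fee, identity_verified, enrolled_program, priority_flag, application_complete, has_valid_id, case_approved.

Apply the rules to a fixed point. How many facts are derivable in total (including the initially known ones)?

[1] (i) [citizen :- exempt_fee, priority_flag.]; (vii) [resident :- application_complete, identity_verified.]. ⇒ new: citizen, resident.
[2] (iv) [eligible_tier1 :- resident, citizen.]. ⇒ new: eligible_tier1.
[3] (iii) [notify_finance :- eligible_tier1.]. ⇒ new: notify_finance.
Closure: {application_complete, case_approved, citizen, eligible_tier1, enrolled_program, exempt_fee, has_dependent, has_valid_id, identity_verified, notify_finance, priority_flag, resident} — 12 facts.

12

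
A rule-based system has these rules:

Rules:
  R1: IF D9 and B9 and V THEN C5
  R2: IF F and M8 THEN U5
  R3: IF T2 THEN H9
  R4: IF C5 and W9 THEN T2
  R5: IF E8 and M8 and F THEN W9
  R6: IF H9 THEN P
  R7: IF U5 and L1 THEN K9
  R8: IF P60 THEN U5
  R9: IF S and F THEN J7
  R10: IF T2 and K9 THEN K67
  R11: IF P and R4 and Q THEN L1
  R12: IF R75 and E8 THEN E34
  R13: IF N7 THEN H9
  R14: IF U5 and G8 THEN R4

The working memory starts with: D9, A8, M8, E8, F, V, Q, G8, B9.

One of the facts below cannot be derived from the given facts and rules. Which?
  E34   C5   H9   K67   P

E34

[1] R1 [IF D9 and B9 and V THEN C5]; R2 [IF F and M8 THEN U5]; R5 [IF E8 and M8 and F THEN W9]. ⇒ new: C5, U5, W9.
[2] R4 [IF C5 and W9 THEN T2]; R14 [IF U5 and G8 THEN R4]. ⇒ new: T2, R4.
[3] R3 [IF T2 THEN H9]. ⇒ new: H9.
[4] R6 [IF H9 THEN P]. ⇒ new: P.
[5] R11 [IF P and R4 and Q THEN L1]. ⇒ new: L1.
[6] R7 [IF U5 and L1 THEN K9]. ⇒ new: K9.
[7] R10 [IF T2 and K9 THEN K67]. ⇒ new: K67.
Derived: P (round 4), H9 (round 3), K67 (round 7), C5 (round 1). E34 never appears in any round.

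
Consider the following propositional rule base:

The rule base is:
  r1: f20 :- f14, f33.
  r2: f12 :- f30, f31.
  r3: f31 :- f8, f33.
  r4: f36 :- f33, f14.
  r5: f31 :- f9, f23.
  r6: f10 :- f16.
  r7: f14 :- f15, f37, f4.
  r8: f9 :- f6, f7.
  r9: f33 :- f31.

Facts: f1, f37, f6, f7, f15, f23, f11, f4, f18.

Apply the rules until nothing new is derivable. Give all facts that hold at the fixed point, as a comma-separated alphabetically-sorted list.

f1, f11, f14, f15, f18, f20, f23, f31, f33, f36, f37, f4, f6, f7, f9

[1] r7 [f14 :- f15, f37, f4.]; r8 [f9 :- f6, f7.]. ⇒ new: f14, f9.
[2] r5 [f31 :- f9, f23.]. ⇒ new: f31.
[3] r9 [f33 :- f31.]. ⇒ new: f33.
[4] r1 [f20 :- f14, f33.]; r4 [f36 :- f33, f14.]. ⇒ new: f20, f36.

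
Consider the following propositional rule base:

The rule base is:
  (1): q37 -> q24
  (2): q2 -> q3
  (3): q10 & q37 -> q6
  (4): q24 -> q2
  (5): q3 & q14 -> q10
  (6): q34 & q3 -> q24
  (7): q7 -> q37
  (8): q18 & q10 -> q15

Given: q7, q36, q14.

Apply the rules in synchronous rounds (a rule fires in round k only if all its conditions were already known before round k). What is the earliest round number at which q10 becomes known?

Round 1: (7) [q7 -> q37]. Adds q37.
Round 2: (1) [q37 -> q24]. Adds q24.
Round 3: (4) [q24 -> q2]. Adds q2.
Round 4: (2) [q2 -> q3]. Adds q3.
Round 5: (5) [q3 & q14 -> q10]. Adds q10.
q10 first appears in round 5.

5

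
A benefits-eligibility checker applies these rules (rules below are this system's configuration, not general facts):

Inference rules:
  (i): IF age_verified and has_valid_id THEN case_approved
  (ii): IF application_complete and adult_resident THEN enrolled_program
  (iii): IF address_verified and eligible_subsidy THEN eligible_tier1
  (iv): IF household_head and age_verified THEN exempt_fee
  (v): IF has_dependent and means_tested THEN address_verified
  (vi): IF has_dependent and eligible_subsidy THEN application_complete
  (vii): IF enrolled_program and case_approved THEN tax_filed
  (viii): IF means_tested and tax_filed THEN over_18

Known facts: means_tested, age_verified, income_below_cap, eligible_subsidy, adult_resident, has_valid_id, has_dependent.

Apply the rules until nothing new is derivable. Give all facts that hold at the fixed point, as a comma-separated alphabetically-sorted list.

address_verified, adult_resident, age_verified, application_complete, case_approved, eligible_subsidy, eligible_tier1, enrolled_program, has_dependent, has_valid_id, income_below_cap, means_tested, over_18, tax_filed

Round 1: (i) [IF age_verified and has_valid_id THEN case_approved]; (v) [IF has_dependent and means_tested THEN address_verified]; (vi) [IF has_dependent and eligible_subsidy THEN application_complete]. New: case_approved, address_verified, application_complete.
Round 2: (ii) [IF application_complete and adult_resident THEN enrolled_program]; (iii) [IF address_verified and eligible_subsidy THEN eligible_tier1]. New: enrolled_program, eligible_tier1.
Round 3: (vii) [IF enrolled_program and case_approved THEN tax_filed]. New: tax_filed.
Round 4: (viii) [IF means_tested and tax_filed THEN over_18]. New: over_18.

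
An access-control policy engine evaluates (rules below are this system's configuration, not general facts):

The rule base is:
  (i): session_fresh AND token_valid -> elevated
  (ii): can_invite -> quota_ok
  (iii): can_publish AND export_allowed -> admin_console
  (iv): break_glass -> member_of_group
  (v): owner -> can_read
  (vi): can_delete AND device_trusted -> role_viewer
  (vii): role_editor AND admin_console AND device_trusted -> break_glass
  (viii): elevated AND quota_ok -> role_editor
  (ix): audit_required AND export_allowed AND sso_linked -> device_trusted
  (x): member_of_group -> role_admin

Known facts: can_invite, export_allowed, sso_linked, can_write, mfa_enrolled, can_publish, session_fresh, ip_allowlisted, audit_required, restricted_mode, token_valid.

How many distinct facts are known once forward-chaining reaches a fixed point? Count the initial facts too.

19

Round 1 — (i), (ii), (iii), (ix), derive elevated, quota_ok, admin_console, device_trusted.
Round 2 — (viii), derive role_editor.
Round 3 — (vii), derive break_glass.
Round 4 — (iv), derive member_of_group.
Round 5 — (x), derive role_admin.
Closure: {admin_console, audit_required, break_glass, can_invite, can_publish, can_write, device_trusted, elevated, export_allowed, ip_allowlisted, member_of_group, mfa_enrolled, quota_ok, restricted_mode, role_admin, role_editor, session_fresh, sso_linked, token_valid} — 19 facts.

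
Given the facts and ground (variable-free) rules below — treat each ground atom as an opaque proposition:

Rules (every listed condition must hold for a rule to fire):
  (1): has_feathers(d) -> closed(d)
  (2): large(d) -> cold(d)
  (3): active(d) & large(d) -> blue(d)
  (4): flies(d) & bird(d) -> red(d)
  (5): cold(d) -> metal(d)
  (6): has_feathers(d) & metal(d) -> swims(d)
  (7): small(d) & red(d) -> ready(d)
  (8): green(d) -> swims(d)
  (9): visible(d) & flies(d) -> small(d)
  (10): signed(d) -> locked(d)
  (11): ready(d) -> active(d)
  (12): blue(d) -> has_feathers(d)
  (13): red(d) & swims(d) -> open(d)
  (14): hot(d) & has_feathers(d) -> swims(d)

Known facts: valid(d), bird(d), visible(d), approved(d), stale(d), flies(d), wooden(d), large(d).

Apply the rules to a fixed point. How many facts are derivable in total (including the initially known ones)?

Round 1 fires (2), (4), (9), giving cold(d), red(d), small(d).
Round 2 fires (5), (7), giving metal(d), ready(d).
Round 3 fires (11), giving active(d).
Round 4 fires (3), giving blue(d).
Round 5 fires (12), giving has_feathers(d).
Round 6 fires (1), (6), giving closed(d), swims(d).
Round 7 fires (13), giving open(d).
Closure: {active(d), approved(d), bird(d), blue(d), closed(d), cold(d), flies(d), has_feathers(d), large(d), metal(d), open(d), ready(d), red(d), small(d), stale(d), swims(d), valid(d), visible(d), wooden(d)} — 19 facts.

19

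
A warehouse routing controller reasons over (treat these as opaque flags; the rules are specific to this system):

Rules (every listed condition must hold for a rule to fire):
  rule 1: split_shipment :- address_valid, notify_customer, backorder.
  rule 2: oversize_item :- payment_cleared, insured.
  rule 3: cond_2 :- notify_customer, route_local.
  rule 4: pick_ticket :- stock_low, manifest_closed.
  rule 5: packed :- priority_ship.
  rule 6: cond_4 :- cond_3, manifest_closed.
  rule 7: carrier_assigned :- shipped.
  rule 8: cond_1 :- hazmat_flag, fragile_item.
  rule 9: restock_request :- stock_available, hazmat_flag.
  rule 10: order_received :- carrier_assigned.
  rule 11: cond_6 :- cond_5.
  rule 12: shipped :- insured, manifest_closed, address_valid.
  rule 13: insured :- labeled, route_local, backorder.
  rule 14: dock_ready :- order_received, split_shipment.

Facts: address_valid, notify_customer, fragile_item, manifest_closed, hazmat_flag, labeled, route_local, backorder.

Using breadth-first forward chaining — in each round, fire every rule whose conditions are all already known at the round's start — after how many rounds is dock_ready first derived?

Round 1: rule 1 [split_shipment :- address_valid, notify_customer, backorder.]; rule 3 [cond_2 :- notify_customer, route_local.]; rule 8 [cond_1 :- hazmat_flag, fragile_item.]; rule 13 [insured :- labeled, route_local, backorder.]. New: split_shipment, cond_2, cond_1, insured.
Round 2: rule 12 [shipped :- insured, manifest_closed, address_valid.]. New: shipped.
Round 3: rule 7 [carrier_assigned :- shipped.]. New: carrier_assigned.
Round 4: rule 10 [order_received :- carrier_assigned.]. New: order_received.
Round 5: rule 14 [dock_ready :- order_received, split_shipment.]. New: dock_ready.
dock_ready first appears in round 5.

5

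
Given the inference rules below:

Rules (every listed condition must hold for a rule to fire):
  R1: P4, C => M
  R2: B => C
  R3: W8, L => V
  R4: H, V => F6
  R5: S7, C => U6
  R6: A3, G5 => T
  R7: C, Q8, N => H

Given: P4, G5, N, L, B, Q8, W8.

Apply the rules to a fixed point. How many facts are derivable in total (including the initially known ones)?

Round 1 fires R2, R3, giving C, V.
Round 2 fires R1, R7, giving M, H.
Round 3 fires R4, giving F6.
Closure: {B, C, F6, G5, H, L, M, N, P4, Q8, V, W8} — 12 facts.

12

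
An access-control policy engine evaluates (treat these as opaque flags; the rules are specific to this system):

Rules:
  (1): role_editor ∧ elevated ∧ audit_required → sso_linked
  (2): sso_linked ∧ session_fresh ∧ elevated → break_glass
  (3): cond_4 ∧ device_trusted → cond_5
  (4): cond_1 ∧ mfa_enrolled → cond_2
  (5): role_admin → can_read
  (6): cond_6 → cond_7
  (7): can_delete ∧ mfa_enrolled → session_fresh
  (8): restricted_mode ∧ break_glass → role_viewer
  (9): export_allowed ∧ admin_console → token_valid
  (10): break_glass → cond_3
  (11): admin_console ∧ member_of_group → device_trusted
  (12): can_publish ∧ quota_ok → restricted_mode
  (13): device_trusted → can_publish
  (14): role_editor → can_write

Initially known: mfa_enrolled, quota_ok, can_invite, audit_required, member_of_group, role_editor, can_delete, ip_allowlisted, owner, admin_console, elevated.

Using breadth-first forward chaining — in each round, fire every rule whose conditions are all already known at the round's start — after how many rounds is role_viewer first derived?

Round 1 — (1), (7), (11), (14), derive sso_linked, session_fresh, device_trusted, can_write.
Round 2 — (2), (13), derive break_glass, can_publish.
Round 3 — (10), (12), derive cond_3, restricted_mode.
Round 4 — (8), derive role_viewer.
role_viewer first appears in round 4.

4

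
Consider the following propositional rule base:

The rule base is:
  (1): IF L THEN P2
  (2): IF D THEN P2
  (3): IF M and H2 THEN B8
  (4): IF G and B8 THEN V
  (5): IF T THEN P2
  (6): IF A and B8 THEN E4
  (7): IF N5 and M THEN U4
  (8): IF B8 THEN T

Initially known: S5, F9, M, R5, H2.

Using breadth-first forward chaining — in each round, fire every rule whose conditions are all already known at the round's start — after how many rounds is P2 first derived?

3

Round 1 fires (3), giving B8.
Round 2 fires (8), giving T.
Round 3 fires (5), giving P2.
P2 first appears in round 3.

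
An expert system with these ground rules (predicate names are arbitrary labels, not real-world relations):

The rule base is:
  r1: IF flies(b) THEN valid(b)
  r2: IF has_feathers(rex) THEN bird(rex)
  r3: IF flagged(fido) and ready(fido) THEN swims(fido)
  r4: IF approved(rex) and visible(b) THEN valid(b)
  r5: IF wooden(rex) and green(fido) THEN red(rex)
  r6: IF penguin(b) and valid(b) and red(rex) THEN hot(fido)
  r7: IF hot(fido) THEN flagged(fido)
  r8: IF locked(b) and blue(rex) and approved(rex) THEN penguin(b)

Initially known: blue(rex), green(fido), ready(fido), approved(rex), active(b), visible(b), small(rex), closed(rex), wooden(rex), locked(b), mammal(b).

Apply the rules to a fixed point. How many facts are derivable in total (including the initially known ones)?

Round 1: r4 [IF approved(rex) and visible(b) THEN valid(b)]; r5 [IF wooden(rex) and green(fido) THEN red(rex)]; r8 [IF locked(b) and blue(rex) and approved(rex) THEN penguin(b)]. New: valid(b), red(rex), penguin(b).
Round 2: r6 [IF penguin(b) and valid(b) and red(rex) THEN hot(fido)]. New: hot(fido).
Round 3: r7 [IF hot(fido) THEN flagged(fido)]. New: flagged(fido).
Round 4: r3 [IF flagged(fido) and ready(fido) THEN swims(fido)]. New: swims(fido).
Closure: {active(b), approved(rex), blue(rex), closed(rex), flagged(fido), green(fido), hot(fido), locked(b), mammal(b), penguin(b), ready(fido), red(rex), small(rex), swims(fido), valid(b), visible(b), wooden(rex)} — 17 facts.

17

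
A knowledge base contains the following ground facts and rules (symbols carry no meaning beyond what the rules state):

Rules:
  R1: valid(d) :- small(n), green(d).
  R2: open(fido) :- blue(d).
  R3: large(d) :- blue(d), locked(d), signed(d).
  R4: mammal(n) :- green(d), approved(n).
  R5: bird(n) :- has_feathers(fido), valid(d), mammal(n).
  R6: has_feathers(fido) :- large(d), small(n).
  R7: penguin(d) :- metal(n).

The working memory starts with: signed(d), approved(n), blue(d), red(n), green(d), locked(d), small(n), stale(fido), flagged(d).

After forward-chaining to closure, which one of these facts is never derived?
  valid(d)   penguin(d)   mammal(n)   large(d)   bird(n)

penguin(d)

Round 1: R1 [valid(d) :- small(n), green(d).]; R2 [open(fido) :- blue(d).]; R3 [large(d) :- blue(d), locked(d), signed(d).]; R4 [mammal(n) :- green(d), approved(n).]. New: valid(d), open(fido), large(d), mammal(n).
Round 2: R6 [has_feathers(fido) :- large(d), small(n).]. New: has_feathers(fido).
Round 3: R5 [bird(n) :- has_feathers(fido), valid(d), mammal(n).]. New: bird(n).
Derived: mammal(n) (round 1), valid(d) (round 1), large(d) (round 1), bird(n) (round 3). penguin(d) never appears in any round.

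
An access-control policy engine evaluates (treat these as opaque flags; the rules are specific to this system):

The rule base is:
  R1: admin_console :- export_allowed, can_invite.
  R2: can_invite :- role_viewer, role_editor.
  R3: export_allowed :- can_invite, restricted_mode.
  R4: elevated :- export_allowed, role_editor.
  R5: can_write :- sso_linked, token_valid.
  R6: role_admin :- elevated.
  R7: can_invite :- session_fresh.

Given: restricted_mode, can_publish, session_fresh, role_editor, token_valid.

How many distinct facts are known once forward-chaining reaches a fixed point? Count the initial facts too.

10

Round 1 — R7, derive can_invite.
Round 2 — R3, derive export_allowed.
Round 3 — R1, R4, derive admin_console, elevated.
Round 4 — R6, derive role_admin.
Closure: {admin_console, can_invite, can_publish, elevated, export_allowed, restricted_mode, role_admin, role_editor, session_fresh, token_valid} — 10 facts.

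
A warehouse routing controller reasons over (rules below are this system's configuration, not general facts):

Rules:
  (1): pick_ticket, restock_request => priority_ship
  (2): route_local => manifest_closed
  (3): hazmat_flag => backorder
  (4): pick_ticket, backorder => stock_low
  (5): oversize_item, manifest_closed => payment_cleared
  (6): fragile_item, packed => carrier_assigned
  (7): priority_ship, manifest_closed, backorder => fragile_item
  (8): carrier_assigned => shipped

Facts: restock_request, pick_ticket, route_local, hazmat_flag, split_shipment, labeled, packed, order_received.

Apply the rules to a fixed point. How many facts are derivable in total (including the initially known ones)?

Round 1 fires (1), (2), (3), giving priority_ship, manifest_closed, backorder.
Round 2 fires (4), (7), giving stock_low, fragile_item.
Round 3 fires (6), giving carrier_assigned.
Round 4 fires (8), giving shipped.
Closure: {backorder, carrier_assigned, fragile_item, hazmat_flag, labeled, manifest_closed, order_received, packed, pick_ticket, priority_ship, restock_request, route_local, shipped, split_shipment, stock_low} — 15 facts.

15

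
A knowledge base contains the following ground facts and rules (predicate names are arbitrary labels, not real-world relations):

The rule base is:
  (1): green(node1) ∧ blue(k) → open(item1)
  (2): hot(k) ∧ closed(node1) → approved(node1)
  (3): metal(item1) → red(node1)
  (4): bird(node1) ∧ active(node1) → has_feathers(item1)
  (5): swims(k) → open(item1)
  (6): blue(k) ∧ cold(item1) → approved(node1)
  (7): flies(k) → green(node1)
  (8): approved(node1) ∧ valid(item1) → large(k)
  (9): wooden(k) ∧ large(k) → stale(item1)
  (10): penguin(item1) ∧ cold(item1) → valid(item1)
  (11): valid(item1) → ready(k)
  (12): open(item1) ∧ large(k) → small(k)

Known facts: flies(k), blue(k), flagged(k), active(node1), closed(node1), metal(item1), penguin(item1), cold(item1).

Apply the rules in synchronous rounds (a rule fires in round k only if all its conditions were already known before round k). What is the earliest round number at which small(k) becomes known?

Round 1 fires (3), (6), (7), (10), giving red(node1), approved(node1), green(node1), valid(item1).
Round 2 fires (1), (8), (11), giving open(item1), large(k), ready(k).
Round 3 fires (12), giving small(k).
small(k) first appears in round 3.

3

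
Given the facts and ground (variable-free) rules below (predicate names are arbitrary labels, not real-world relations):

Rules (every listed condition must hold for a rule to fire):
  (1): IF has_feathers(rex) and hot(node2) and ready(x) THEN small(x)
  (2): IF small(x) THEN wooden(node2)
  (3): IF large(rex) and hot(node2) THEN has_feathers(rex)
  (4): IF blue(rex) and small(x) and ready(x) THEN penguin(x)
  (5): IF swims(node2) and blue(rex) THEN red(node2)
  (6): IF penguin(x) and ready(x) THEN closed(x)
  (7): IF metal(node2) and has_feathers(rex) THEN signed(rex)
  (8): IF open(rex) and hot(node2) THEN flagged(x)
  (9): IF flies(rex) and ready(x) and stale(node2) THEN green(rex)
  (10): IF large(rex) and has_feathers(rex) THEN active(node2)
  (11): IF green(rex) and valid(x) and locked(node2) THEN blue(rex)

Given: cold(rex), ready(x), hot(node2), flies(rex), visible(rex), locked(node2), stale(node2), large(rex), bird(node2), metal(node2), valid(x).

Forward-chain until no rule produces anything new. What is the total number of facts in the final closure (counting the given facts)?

Round 1 — (3), (9), derive has_feathers(rex), green(rex).
Round 2 — (1), (7), (10), (11), derive small(x), signed(rex), active(node2), blue(rex).
Round 3 — (2), (4), derive wooden(node2), penguin(x).
Round 4 — (6), derive closed(x).
Closure: {active(node2), bird(node2), blue(rex), closed(x), cold(rex), flies(rex), green(rex), has_feathers(rex), hot(node2), large(rex), locked(node2), metal(node2), penguin(x), ready(x), signed(rex), small(x), stale(node2), valid(x), visible(rex), wooden(node2)} — 20 facts.

20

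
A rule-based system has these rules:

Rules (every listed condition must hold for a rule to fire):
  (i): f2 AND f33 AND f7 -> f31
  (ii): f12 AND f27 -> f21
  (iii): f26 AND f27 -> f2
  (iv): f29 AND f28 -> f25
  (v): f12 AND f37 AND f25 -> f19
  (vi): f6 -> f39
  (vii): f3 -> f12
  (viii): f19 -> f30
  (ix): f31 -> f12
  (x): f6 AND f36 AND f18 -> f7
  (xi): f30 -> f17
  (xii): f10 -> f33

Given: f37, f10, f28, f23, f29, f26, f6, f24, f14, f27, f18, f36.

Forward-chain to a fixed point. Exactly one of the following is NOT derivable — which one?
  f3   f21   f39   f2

f3

Round 1 fires (iii), (iv), (vi), (x), (xii), giving f2, f25, f39, f7, f33.
Round 2 fires (i), giving f31.
Round 3 fires (ix), giving f12.
Round 4 fires (ii), (v), giving f21, f19.
Round 5 fires (viii), giving f30.
Round 6 fires (xi), giving f17.
Derived: f2 (round 1), f39 (round 1), f21 (round 4). f3 never appears in any round.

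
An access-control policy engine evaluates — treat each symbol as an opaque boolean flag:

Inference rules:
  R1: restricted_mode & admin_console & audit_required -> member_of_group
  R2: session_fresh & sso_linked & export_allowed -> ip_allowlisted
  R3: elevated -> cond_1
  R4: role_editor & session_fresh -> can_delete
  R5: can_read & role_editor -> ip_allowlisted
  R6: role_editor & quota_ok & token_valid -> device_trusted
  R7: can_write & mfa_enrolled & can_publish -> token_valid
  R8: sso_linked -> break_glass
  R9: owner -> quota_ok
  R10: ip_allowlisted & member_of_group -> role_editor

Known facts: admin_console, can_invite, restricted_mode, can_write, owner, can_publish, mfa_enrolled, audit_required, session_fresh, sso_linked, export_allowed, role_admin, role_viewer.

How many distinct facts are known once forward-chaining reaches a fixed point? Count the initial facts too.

Round 1: R1 [restricted_mode & admin_console & audit_required -> member_of_group]; R2 [session_fresh & sso_linked & export_allowed -> ip_allowlisted]; R7 [can_write & mfa_enrolled & can_publish -> token_valid]; R8 [sso_linked -> break_glass]; R9 [owner -> quota_ok]. New: member_of_group, ip_allowlisted, token_valid, break_glass, quota_ok.
Round 2: R10 [ip_allowlisted & member_of_group -> role_editor]. New: role_editor.
Round 3: R4 [role_editor & session_fresh -> can_delete]; R6 [role_editor & quota_ok & token_valid -> device_trusted]. New: can_delete, device_trusted.
Closure: {admin_console, audit_required, break_glass, can_delete, can_invite, can_publish, can_write, device_trusted, export_allowed, ip_allowlisted, member_of_group, mfa_enrolled, owner, quota_ok, restricted_mode, role_admin, role_editor, role_viewer, session_fresh, sso_linked, token_valid} — 21 facts.

21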